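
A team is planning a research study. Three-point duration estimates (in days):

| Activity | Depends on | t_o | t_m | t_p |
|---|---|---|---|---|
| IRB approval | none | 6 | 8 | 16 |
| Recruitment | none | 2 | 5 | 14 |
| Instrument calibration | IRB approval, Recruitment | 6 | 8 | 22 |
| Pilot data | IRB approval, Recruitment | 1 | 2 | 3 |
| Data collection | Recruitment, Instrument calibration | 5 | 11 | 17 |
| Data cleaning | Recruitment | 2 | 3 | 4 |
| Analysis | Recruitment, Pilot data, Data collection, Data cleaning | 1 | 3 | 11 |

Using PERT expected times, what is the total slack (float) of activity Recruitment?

te_IRB approval = (6 + 4·8 + 16)/6 = 54/6 = 9
te_Recruitment = (2 + 4·5 + 14)/6 = 36/6 = 6
te_Instrument calibration = (6 + 4·8 + 22)/6 = 60/6 = 10
te_Pilot data = (1 + 4·2 + 3)/6 = 12/6 = 2
te_Data collection = (5 + 4·11 + 17)/6 = 66/6 = 11
te_Data cleaning = (2 + 4·3 + 4)/6 = 18/6 = 3
te_Analysis = (1 + 4·3 + 11)/6 = 24/6 = 4

Forward pass:
ES_IRB approval = 0; EF_IRB approval = 9
ES_Recruitment = 0; EF_Recruitment = 6
ES_Instrument calibration = max(EF_IRB approval=9, EF_Recruitment=6) = 9; EF_Instrument calibration = 9+10 = 19
ES_Pilot data = max(EF_IRB approval=9, EF_Recruitment=6) = 9; EF_Pilot data = 9+2 = 11
ES_Data collection = max(EF_Recruitment=6, EF_Instrument calibration=19) = 19; EF_Data collection = 19+11 = 30
ES_Data cleaning = 6; EF_Data cleaning = 6+3 = 9
ES_Analysis = max(EF_Recruitment=6, EF_Pilot data=11, EF_Data collection=30, EF_Data cleaning=9) = 30; EF_Analysis = 30+4 = 34
Expected project duration μ = 34 days. Critical path: IRB approval → Instrument calibration → Data collection → Analysis.

Backward pass:
LF_Analysis = 34; LS_Analysis = 34−4 = 30
LF_Data cleaning = LS_Analysis = 30; LS_Data cleaning = 30−3 = 27
LF_Data collection = LS_Analysis = 30; LS_Data collection = 30−11 = 19
LF_Pilot data = LS_Analysis = 30; LS_Pilot data = 30−2 = 28
LF_Instrument calibration = LS_Data collection = 19; LS_Instrument calibration = 19−10 = 9
LF_Recruitment = min(LS_Instrument calibration=9, LS_Pilot data=28, LS_Data collection=19, LS_Data cleaning=27, LS_Analysis=30) = 9; LS_Recruitment = 9−6 = 3
LF_IRB approval = min(LS_Instrument calibration=9, LS_Pilot data=28) = 9; LS_IRB approval = 9−9 = 0
Slack_Recruitment = LS_Recruitment − ES_Recruitment = 3 − 0 = 3

3 days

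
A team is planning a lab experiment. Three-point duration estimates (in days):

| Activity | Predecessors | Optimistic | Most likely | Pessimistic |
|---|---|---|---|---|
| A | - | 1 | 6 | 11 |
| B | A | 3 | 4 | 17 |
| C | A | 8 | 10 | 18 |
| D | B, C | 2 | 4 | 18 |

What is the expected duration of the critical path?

te_A = (1 + 4·6 + 11)/6 = 36/6 = 6
te_B = (3 + 4·4 + 17)/6 = 36/6 = 6
te_C = (8 + 4·10 + 18)/6 = 66/6 = 11
te_D = (2 + 4·4 + 18)/6 = 36/6 = 6

Forward pass:
ES_A = 0; EF_A = 6
ES_B = 6; EF_B = 6+6 = 12
ES_C = 6; EF_C = 6+11 = 17
ES_D = max(EF_B=12, EF_C=17) = 17; EF_D = 17+6 = 23
Expected project duration μ = 23 days. Critical path: A → C → D.

23 days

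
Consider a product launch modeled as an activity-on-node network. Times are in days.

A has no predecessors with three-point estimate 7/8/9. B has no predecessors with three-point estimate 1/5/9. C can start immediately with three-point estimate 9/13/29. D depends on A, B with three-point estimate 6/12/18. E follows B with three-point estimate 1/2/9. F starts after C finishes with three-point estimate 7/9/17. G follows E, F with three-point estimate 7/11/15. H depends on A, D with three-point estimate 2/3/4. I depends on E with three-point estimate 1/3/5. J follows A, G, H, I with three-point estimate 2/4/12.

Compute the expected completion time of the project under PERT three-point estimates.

41 days

te_A = (7 + 4·8 + 9)/6 = 48/6 = 8
te_B = (1 + 4·5 + 9)/6 = 30/6 = 5
te_C = (9 + 4·13 + 29)/6 = 90/6 = 15
te_D = (6 + 4·12 + 18)/6 = 72/6 = 12
te_E = (1 + 4·2 + 9)/6 = 18/6 = 3
te_F = (7 + 4·9 + 17)/6 = 60/6 = 10
te_G = (7 + 4·11 + 15)/6 = 66/6 = 11
te_H = (2 + 4·3 + 4)/6 = 18/6 = 3
te_I = (1 + 4·3 + 5)/6 = 18/6 = 3
te_J = (2 + 4·4 + 12)/6 = 30/6 = 5

Forward pass:
ES_A = 0; EF_A = 8
ES_B = 0; EF_B = 5
ES_C = 0; EF_C = 15
ES_D = max(EF_A=8, EF_B=5) = 8; EF_D = 8+12 = 20
ES_E = 5; EF_E = 5+3 = 8
ES_F = 15; EF_F = 15+10 = 25
ES_G = max(EF_E=8, EF_F=25) = 25; EF_G = 25+11 = 36
ES_H = max(EF_A=8, EF_D=20) = 20; EF_H = 20+3 = 23
ES_I = 8; EF_I = 8+3 = 11
ES_J = max(EF_A=8, EF_G=36, EF_H=23, EF_I=11) = 36; EF_J = 36+5 = 41
Expected project duration μ = 41 days. Critical path: C → F → G → J.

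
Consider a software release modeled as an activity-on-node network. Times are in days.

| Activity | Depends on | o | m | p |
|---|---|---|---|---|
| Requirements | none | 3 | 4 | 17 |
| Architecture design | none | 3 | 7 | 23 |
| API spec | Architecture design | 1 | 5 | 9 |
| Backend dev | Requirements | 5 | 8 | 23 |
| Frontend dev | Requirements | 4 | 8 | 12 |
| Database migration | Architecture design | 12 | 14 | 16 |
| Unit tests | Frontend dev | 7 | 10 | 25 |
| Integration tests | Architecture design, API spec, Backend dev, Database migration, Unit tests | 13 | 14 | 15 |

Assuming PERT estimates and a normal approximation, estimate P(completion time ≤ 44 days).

te_Requirements = (3 + 4·4 + 17)/6 = 36/6 = 6; σ²_Requirements = ((17−3)/6)² = 5.444
te_Architecture design = (3 + 4·7 + 23)/6 = 54/6 = 9; σ²_Architecture design = ((23−3)/6)² = 11.111
te_API spec = (1 + 4·5 + 9)/6 = 30/6 = 5; σ²_API spec = ((9−1)/6)² = 1.778
te_Backend dev = (5 + 4·8 + 23)/6 = 60/6 = 10; σ²_Backend dev = ((23−5)/6)² = 9.000
te_Frontend dev = (4 + 4·8 + 12)/6 = 48/6 = 8; σ²_Frontend dev = ((12−4)/6)² = 1.778
te_Database migration = (12 + 4·14 + 16)/6 = 84/6 = 14; σ²_Database migration = ((16−12)/6)² = 0.444
te_Unit tests = (7 + 4·10 + 25)/6 = 72/6 = 12; σ²_Unit tests = ((25−7)/6)² = 9.000
te_Integration tests = (13 + 4·14 + 15)/6 = 84/6 = 14; σ²_Integration tests = ((15−13)/6)² = 0.111

Forward pass:
ES_Requirements = 0; EF_Requirements = 6
ES_Architecture design = 0; EF_Architecture design = 9
ES_API spec = 9; EF_API spec = 9+5 = 14
ES_Backend dev = 6; EF_Backend dev = 6+10 = 16
ES_Frontend dev = 6; EF_Frontend dev = 6+8 = 14
ES_Database migration = 9; EF_Database migration = 9+14 = 23
ES_Unit tests = 14; EF_Unit tests = 14+12 = 26
ES_Integration tests = max(EF_Architecture design=9, EF_API spec=14, EF_Backend dev=16, EF_Database migration=23, EF_Unit tests=26) = 26; EF_Integration tests = 26+14 = 40
Expected project duration μ = 40 days. Critical path: Requirements → Frontend dev → Unit tests → Integration tests.

Variance along critical path = 5.444 + 1.778 + 9.000 + 0.111 = 16.333; σ = √16.333 = 4.041 days.
Z = (44 − 40) / 4.041 = 0.990
P(T ≤ 44) = Φ(0.990) ≈ 0.839

0.839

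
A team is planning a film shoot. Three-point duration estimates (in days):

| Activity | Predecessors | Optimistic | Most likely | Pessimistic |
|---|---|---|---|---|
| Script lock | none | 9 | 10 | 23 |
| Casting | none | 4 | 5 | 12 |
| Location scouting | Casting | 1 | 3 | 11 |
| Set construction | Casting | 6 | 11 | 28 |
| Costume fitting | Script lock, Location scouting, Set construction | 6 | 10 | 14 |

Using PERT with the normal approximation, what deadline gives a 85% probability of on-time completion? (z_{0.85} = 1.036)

te_Script lock = (9 + 4·10 + 23)/6 = 72/6 = 12; σ²_Script lock = ((23−9)/6)² = 5.444
te_Casting = (4 + 4·5 + 12)/6 = 36/6 = 6; σ²_Casting = ((12−4)/6)² = 1.778
te_Location scouting = (1 + 4·3 + 11)/6 = 24/6 = 4; σ²_Location scouting = ((11−1)/6)² = 2.778
te_Set construction = (6 + 4·11 + 28)/6 = 78/6 = 13; σ²_Set construction = ((28−6)/6)² = 13.444
te_Costume fitting = (6 + 4·10 + 14)/6 = 60/6 = 10; σ²_Costume fitting = ((14−6)/6)² = 1.778

Forward pass:
ES_Script lock = 0; EF_Script lock = 12
ES_Casting = 0; EF_Casting = 6
ES_Location scouting = 6; EF_Location scouting = 6+4 = 10
ES_Set construction = 6; EF_Set construction = 6+13 = 19
ES_Costume fitting = max(EF_Script lock=12, EF_Location scouting=10, EF_Set construction=19) = 19; EF_Costume fitting = 19+10 = 29
Expected project duration μ = 29 days. Critical path: Casting → Set construction → Costume fitting.

Variance along critical path = 1.778 + 13.444 + 1.778 = 17.000; σ = 4.123 days.
D = μ + z·σ = 29 + 1.036·4.123 = 33.3 days

33.3 days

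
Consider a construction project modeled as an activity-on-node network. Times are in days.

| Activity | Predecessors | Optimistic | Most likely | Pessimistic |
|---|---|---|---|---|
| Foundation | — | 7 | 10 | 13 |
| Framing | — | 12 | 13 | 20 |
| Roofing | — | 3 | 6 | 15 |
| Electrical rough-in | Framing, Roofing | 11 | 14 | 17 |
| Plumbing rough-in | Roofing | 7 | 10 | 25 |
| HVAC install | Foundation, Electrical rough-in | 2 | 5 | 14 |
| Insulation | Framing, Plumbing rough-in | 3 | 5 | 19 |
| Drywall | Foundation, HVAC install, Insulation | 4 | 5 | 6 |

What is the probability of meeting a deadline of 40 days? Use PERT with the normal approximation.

0.648

te_Foundation = (7 + 4·10 + 13)/6 = 60/6 = 10; σ²_Foundation = ((13−7)/6)² = 1.000
te_Framing = (12 + 4·13 + 20)/6 = 84/6 = 14; σ²_Framing = ((20−12)/6)² = 1.778
te_Roofing = (3 + 4·6 + 15)/6 = 42/6 = 7; σ²_Roofing = ((15−3)/6)² = 4.000
te_Electrical rough-in = (11 + 4·14 + 17)/6 = 84/6 = 14; σ²_Electrical rough-in = ((17−11)/6)² = 1.000
te_Plumbing rough-in = (7 + 4·10 + 25)/6 = 72/6 = 12; σ²_Plumbing rough-in = ((25−7)/6)² = 9.000
te_HVAC install = (2 + 4·5 + 14)/6 = 36/6 = 6; σ²_HVAC install = ((14−2)/6)² = 4.000
te_Insulation = (3 + 4·5 + 19)/6 = 42/6 = 7; σ²_Insulation = ((19−3)/6)² = 7.111
te_Drywall = (4 + 4·5 + 6)/6 = 30/6 = 5; σ²_Drywall = ((6−4)/6)² = 0.111

Forward pass:
ES_Foundation = 0; EF_Foundation = 10
ES_Framing = 0; EF_Framing = 14
ES_Roofing = 0; EF_Roofing = 7
ES_Electrical rough-in = max(EF_Framing=14, EF_Roofing=7) = 14; EF_Electrical rough-in = 14+14 = 28
ES_Plumbing rough-in = 7; EF_Plumbing rough-in = 7+12 = 19
ES_HVAC install = max(EF_Foundation=10, EF_Electrical rough-in=28) = 28; EF_HVAC install = 28+6 = 34
ES_Insulation = max(EF_Framing=14, EF_Plumbing rough-in=19) = 19; EF_Insulation = 19+7 = 26
ES_Drywall = max(EF_Foundation=10, EF_HVAC install=34, EF_Insulation=26) = 34; EF_Drywall = 34+5 = 39
Expected project duration μ = 39 days. Critical path: Framing → Electrical rough-in → HVAC install → Drywall.

Variance along critical path = 1.778 + 1.000 + 4.000 + 0.111 = 6.889; σ = √6.889 = 2.625 days.
Z = (40 − 39) / 2.625 = 0.381
P(T ≤ 40) = Φ(0.381) ≈ 0.648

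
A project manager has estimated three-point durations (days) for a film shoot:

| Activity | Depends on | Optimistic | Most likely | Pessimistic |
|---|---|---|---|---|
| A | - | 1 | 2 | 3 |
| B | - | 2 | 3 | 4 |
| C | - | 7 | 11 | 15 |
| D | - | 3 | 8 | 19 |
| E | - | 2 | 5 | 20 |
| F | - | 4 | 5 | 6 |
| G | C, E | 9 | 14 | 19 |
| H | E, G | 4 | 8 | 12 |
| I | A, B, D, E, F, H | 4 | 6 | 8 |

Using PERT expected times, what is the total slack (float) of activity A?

31 days

te_A = (1 + 4·2 + 3)/6 = 12/6 = 2
te_B = (2 + 4·3 + 4)/6 = 18/6 = 3
te_C = (7 + 4·11 + 15)/6 = 66/6 = 11
te_D = (3 + 4·8 + 19)/6 = 54/6 = 9
te_E = (2 + 4·5 + 20)/6 = 42/6 = 7
te_F = (4 + 4·5 + 6)/6 = 30/6 = 5
te_G = (9 + 4·14 + 19)/6 = 84/6 = 14
te_H = (4 + 4·8 + 12)/6 = 48/6 = 8
te_I = (4 + 4·6 + 8)/6 = 36/6 = 6

Forward pass:
ES_A = 0; EF_A = 2
ES_B = 0; EF_B = 3
ES_C = 0; EF_C = 11
ES_D = 0; EF_D = 9
ES_E = 0; EF_E = 7
ES_F = 0; EF_F = 5
ES_G = max(EF_C=11, EF_E=7) = 11; EF_G = 11+14 = 25
ES_H = max(EF_E=7, EF_G=25) = 25; EF_H = 25+8 = 33
ES_I = max(EF_A=2, EF_B=3, EF_D=9, EF_E=7, EF_F=5, EF_H=33) = 33; EF_I = 33+6 = 39
Expected project duration μ = 39 days. Critical path: C → G → H → I.

Backward pass:
LF_I = 39; LS_I = 39−6 = 33
LF_H = LS_I = 33; LS_H = 33−8 = 25
LF_G = LS_H = 25; LS_G = 25−14 = 11
LF_F = LS_I = 33; LS_F = 33−5 = 28
LF_E = min(LS_G=11, LS_H=25, LS_I=33) = 11; LS_E = 11−7 = 4
LF_D = LS_I = 33; LS_D = 33−9 = 24
LF_C = LS_G = 11; LS_C = 11−11 = 0
LF_B = LS_I = 33; LS_B = 33−3 = 30
LF_A = LS_I = 33; LS_A = 33−2 = 31
Slack_A = LS_A − ES_A = 31 − 0 = 31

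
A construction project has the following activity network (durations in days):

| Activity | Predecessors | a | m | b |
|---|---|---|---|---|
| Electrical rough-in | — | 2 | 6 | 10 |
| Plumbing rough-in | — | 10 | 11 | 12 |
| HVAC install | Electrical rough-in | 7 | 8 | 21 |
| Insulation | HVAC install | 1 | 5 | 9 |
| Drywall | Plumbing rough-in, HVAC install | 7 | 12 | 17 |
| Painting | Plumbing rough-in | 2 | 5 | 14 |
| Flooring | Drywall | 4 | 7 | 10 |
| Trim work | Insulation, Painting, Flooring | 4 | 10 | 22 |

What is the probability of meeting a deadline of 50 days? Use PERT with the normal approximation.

te_Electrical rough-in = (2 + 4·6 + 10)/6 = 36/6 = 6; σ²_Electrical rough-in = ((10−2)/6)² = 1.778
te_Plumbing rough-in = (10 + 4·11 + 12)/6 = 66/6 = 11; σ²_Plumbing rough-in = ((12−10)/6)² = 0.111
te_HVAC install = (7 + 4·8 + 21)/6 = 60/6 = 10; σ²_HVAC install = ((21−7)/6)² = 5.444
te_Insulation = (1 + 4·5 + 9)/6 = 30/6 = 5; σ²_Insulation = ((9−1)/6)² = 1.778
te_Drywall = (7 + 4·12 + 17)/6 = 72/6 = 12; σ²_Drywall = ((17−7)/6)² = 2.778
te_Painting = (2 + 4·5 + 14)/6 = 36/6 = 6; σ²_Painting = ((14−2)/6)² = 4.000
te_Flooring = (4 + 4·7 + 10)/6 = 42/6 = 7; σ²_Flooring = ((10−4)/6)² = 1.000
te_Trim work = (4 + 4·10 + 22)/6 = 66/6 = 11; σ²_Trim work = ((22−4)/6)² = 9.000

Forward pass:
ES_Electrical rough-in = 0; EF_Electrical rough-in = 6
ES_Plumbing rough-in = 0; EF_Plumbing rough-in = 11
ES_HVAC install = 6; EF_HVAC install = 6+10 = 16
ES_Insulation = 16; EF_Insulation = 16+5 = 21
ES_Drywall = max(EF_Plumbing rough-in=11, EF_HVAC install=16) = 16; EF_Drywall = 16+12 = 28
ES_Painting = 11; EF_Painting = 11+6 = 17
ES_Flooring = 28; EF_Flooring = 28+7 = 35
ES_Trim work = max(EF_Insulation=21, EF_Painting=17, EF_Flooring=35) = 35; EF_Trim work = 35+11 = 46
Expected project duration μ = 46 days. Critical path: Electrical rough-in → HVAC install → Drywall → Flooring → Trim work.

Variance along critical path = 1.778 + 5.444 + 2.778 + 1.000 + 9.000 = 20.000; σ = √20.000 = 4.472 days.
Z = (50 − 46) / 4.472 = 0.894
P(T ≤ 50) = Φ(0.894) ≈ 0.814

0.814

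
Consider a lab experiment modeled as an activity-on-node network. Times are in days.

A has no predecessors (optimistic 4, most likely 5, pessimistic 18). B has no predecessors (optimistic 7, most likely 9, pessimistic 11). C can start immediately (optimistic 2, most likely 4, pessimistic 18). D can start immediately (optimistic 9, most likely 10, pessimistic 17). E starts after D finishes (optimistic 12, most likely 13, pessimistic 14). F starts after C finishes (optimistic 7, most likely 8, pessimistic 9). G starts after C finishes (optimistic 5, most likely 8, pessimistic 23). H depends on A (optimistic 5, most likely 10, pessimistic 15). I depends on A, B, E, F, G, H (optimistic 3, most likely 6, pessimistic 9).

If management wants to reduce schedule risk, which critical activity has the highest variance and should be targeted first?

te_A = (4 + 4·5 + 18)/6 = 42/6 = 7; σ²_A = ((18−4)/6)² = 5.444
te_B = (7 + 4·9 + 11)/6 = 54/6 = 9; σ²_B = ((11−7)/6)² = 0.444
te_C = (2 + 4·4 + 18)/6 = 36/6 = 6; σ²_C = ((18−2)/6)² = 7.111
te_D = (9 + 4·10 + 17)/6 = 66/6 = 11; σ²_D = ((17−9)/6)² = 1.778
te_E = (12 + 4·13 + 14)/6 = 78/6 = 13; σ²_E = ((14−12)/6)² = 0.111
te_F = (7 + 4·8 + 9)/6 = 48/6 = 8; σ²_F = ((9−7)/6)² = 0.111
te_G = (5 + 4·8 + 23)/6 = 60/6 = 10; σ²_G = ((23−5)/6)² = 9.000
te_H = (5 + 4·10 + 15)/6 = 60/6 = 10; σ²_H = ((15−5)/6)² = 2.778
te_I = (3 + 4·6 + 9)/6 = 36/6 = 6; σ²_I = ((9−3)/6)² = 1.000

Forward pass:
ES_A = 0; EF_A = 7
ES_B = 0; EF_B = 9
ES_C = 0; EF_C = 6
ES_D = 0; EF_D = 11
ES_E = 11; EF_E = 11+13 = 24
ES_F = 6; EF_F = 6+8 = 14
ES_G = 6; EF_G = 6+10 = 16
ES_H = 7; EF_H = 7+10 = 17
ES_I = max(EF_A=7, EF_B=9, EF_E=24, EF_F=14, EF_G=16, EF_H=17) = 24; EF_I = 24+6 = 30
Expected project duration μ = 30 days. Critical path: D → E → I.

Variances on critical path: σ²_D=1.778, σ²_E=0.111, σ²_I=1.000.
Largest is σ²_D = 1.778.

D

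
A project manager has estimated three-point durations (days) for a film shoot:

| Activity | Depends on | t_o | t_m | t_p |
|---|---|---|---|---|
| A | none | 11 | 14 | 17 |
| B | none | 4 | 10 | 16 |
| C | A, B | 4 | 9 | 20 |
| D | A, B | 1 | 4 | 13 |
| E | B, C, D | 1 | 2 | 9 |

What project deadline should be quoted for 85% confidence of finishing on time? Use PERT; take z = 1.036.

30.3 days

te_A = (11 + 4·14 + 17)/6 = 84/6 = 14; σ²_A = ((17−11)/6)² = 1.000
te_B = (4 + 4·10 + 16)/6 = 60/6 = 10; σ²_B = ((16−4)/6)² = 4.000
te_C = (4 + 4·9 + 20)/6 = 60/6 = 10; σ²_C = ((20−4)/6)² = 7.111
te_D = (1 + 4·4 + 13)/6 = 30/6 = 5; σ²_D = ((13−1)/6)² = 4.000
te_E = (1 + 4·2 + 9)/6 = 18/6 = 3; σ²_E = ((9−1)/6)² = 1.778

Forward pass:
ES_A = 0; EF_A = 14
ES_B = 0; EF_B = 10
ES_C = max(EF_A=14, EF_B=10) = 14; EF_C = 14+10 = 24
ES_D = max(EF_A=14, EF_B=10) = 14; EF_D = 14+5 = 19
ES_E = max(EF_B=10, EF_C=24, EF_D=19) = 24; EF_E = 24+3 = 27
Expected project duration μ = 27 days. Critical path: A → C → E.

Variance along critical path = 1.000 + 7.111 + 1.778 = 9.889; σ = 3.145 days.
D = μ + z·σ = 27 + 1.036·3.145 = 30.3 days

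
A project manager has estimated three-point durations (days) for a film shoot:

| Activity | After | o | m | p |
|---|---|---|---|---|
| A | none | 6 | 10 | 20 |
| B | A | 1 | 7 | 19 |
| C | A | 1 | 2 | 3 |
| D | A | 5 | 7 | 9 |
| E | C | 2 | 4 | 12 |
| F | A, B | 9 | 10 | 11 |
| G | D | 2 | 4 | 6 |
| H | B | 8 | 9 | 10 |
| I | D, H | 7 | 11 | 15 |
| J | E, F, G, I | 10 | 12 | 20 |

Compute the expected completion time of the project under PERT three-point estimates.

te_A = (6 + 4·10 + 20)/6 = 66/6 = 11
te_B = (1 + 4·7 + 19)/6 = 48/6 = 8
te_C = (1 + 4·2 + 3)/6 = 12/6 = 2
te_D = (5 + 4·7 + 9)/6 = 42/6 = 7
te_E = (2 + 4·4 + 12)/6 = 30/6 = 5
te_F = (9 + 4·10 + 11)/6 = 60/6 = 10
te_G = (2 + 4·4 + 6)/6 = 24/6 = 4
te_H = (8 + 4·9 + 10)/6 = 54/6 = 9
te_I = (7 + 4·11 + 15)/6 = 66/6 = 11
te_J = (10 + 4·12 + 20)/6 = 78/6 = 13

Forward pass:
ES_A = 0; EF_A = 11
ES_B = 11; EF_B = 11+8 = 19
ES_C = 11; EF_C = 11+2 = 13
ES_D = 11; EF_D = 11+7 = 18
ES_E = 13; EF_E = 13+5 = 18
ES_F = max(EF_A=11, EF_B=19) = 19; EF_F = 19+10 = 29
ES_G = 18; EF_G = 18+4 = 22
ES_H = 19; EF_H = 19+9 = 28
ES_I = max(EF_D=18, EF_H=28) = 28; EF_I = 28+11 = 39
ES_J = max(EF_E=18, EF_F=29, EF_G=22, EF_I=39) = 39; EF_J = 39+13 = 52
Expected project duration μ = 52 days. Critical path: A → B → H → I → J.

52 days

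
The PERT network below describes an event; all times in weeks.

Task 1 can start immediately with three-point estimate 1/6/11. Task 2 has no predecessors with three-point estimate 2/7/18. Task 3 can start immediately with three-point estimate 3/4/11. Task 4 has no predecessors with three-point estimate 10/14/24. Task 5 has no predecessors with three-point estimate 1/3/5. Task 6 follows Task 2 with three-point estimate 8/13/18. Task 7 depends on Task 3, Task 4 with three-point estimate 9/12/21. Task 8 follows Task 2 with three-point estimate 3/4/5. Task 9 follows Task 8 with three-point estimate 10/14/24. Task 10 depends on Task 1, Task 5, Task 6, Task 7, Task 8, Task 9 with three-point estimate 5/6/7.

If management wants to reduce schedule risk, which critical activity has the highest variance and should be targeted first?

Task 4

te_Task 1 = (1 + 4·6 + 11)/6 = 36/6 = 6; σ²_Task 1 = ((11−1)/6)² = 2.778
te_Task 2 = (2 + 4·7 + 18)/6 = 48/6 = 8; σ²_Task 2 = ((18−2)/6)² = 7.111
te_Task 3 = (3 + 4·4 + 11)/6 = 30/6 = 5; σ²_Task 3 = ((11−3)/6)² = 1.778
te_Task 4 = (10 + 4·14 + 24)/6 = 90/6 = 15; σ²_Task 4 = ((24−10)/6)² = 5.444
te_Task 5 = (1 + 4·3 + 5)/6 = 18/6 = 3; σ²_Task 5 = ((5−1)/6)² = 0.444
te_Task 6 = (8 + 4·13 + 18)/6 = 78/6 = 13; σ²_Task 6 = ((18−8)/6)² = 2.778
te_Task 7 = (9 + 4·12 + 21)/6 = 78/6 = 13; σ²_Task 7 = ((21−9)/6)² = 4.000
te_Task 8 = (3 + 4·4 + 5)/6 = 24/6 = 4; σ²_Task 8 = ((5−3)/6)² = 0.111
te_Task 9 = (10 + 4·14 + 24)/6 = 90/6 = 15; σ²_Task 9 = ((24−10)/6)² = 5.444
te_Task 10 = (5 + 4·6 + 7)/6 = 36/6 = 6; σ²_Task 10 = ((7−5)/6)² = 0.111

Forward pass:
ES_Task 1 = 0; EF_Task 1 = 6
ES_Task 2 = 0; EF_Task 2 = 8
ES_Task 3 = 0; EF_Task 3 = 5
ES_Task 4 = 0; EF_Task 4 = 15
ES_Task 5 = 0; EF_Task 5 = 3
ES_Task 6 = 8; EF_Task 6 = 8+13 = 21
ES_Task 7 = max(EF_Task 3=5, EF_Task 4=15) = 15; EF_Task 7 = 15+13 = 28
ES_Task 8 = 8; EF_Task 8 = 8+4 = 12
ES_Task 9 = 12; EF_Task 9 = 12+15 = 27
ES_Task 10 = max(EF_Task 1=6, EF_Task 5=3, EF_Task 6=21, EF_Task 7=28, EF_Task 8=12, EF_Task 9=27) = 28; EF_Task 10 = 28+6 = 34
Expected project duration μ = 34 weeks. Critical path: Task 4 → Task 7 → Task 10.

Variances on critical path: σ²_Task 4=5.444, σ²_Task 7=4.000, σ²_Task 10=0.111.
Largest is σ²_Task 4 = 5.444.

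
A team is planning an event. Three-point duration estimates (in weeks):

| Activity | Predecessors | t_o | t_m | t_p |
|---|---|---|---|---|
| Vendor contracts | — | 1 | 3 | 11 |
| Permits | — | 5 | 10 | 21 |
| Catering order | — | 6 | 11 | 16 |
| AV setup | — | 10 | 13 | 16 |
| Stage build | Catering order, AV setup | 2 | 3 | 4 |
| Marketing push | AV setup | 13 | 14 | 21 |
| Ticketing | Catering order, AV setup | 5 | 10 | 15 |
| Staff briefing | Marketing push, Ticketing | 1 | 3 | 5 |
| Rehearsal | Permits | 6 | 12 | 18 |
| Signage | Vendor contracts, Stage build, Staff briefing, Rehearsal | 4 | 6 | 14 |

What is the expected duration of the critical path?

38 weeks

te_Vendor contracts = (1 + 4·3 + 11)/6 = 24/6 = 4
te_Permits = (5 + 4·10 + 21)/6 = 66/6 = 11
te_Catering order = (6 + 4·11 + 16)/6 = 66/6 = 11
te_AV setup = (10 + 4·13 + 16)/6 = 78/6 = 13
te_Stage build = (2 + 4·3 + 4)/6 = 18/6 = 3
te_Marketing push = (13 + 4·14 + 21)/6 = 90/6 = 15
te_Ticketing = (5 + 4·10 + 15)/6 = 60/6 = 10
te_Staff briefing = (1 + 4·3 + 5)/6 = 18/6 = 3
te_Rehearsal = (6 + 4·12 + 18)/6 = 72/6 = 12
te_Signage = (4 + 4·6 + 14)/6 = 42/6 = 7

Forward pass:
ES_Vendor contracts = 0; EF_Vendor contracts = 4
ES_Permits = 0; EF_Permits = 11
ES_Catering order = 0; EF_Catering order = 11
ES_AV setup = 0; EF_AV setup = 13
ES_Stage build = max(EF_Catering order=11, EF_AV setup=13) = 13; EF_Stage build = 13+3 = 16
ES_Marketing push = 13; EF_Marketing push = 13+15 = 28
ES_Ticketing = max(EF_Catering order=11, EF_AV setup=13) = 13; EF_Ticketing = 13+10 = 23
ES_Staff briefing = max(EF_Marketing push=28, EF_Ticketing=23) = 28; EF_Staff briefing = 28+3 = 31
ES_Rehearsal = 11; EF_Rehearsal = 11+12 = 23
ES_Signage = max(EF_Vendor contracts=4, EF_Stage build=16, EF_Staff briefing=31, EF_Rehearsal=23) = 31; EF_Signage = 31+7 = 38
Expected project duration μ = 38 weeks. Critical path: AV setup → Marketing push → Staff briefing → Signage.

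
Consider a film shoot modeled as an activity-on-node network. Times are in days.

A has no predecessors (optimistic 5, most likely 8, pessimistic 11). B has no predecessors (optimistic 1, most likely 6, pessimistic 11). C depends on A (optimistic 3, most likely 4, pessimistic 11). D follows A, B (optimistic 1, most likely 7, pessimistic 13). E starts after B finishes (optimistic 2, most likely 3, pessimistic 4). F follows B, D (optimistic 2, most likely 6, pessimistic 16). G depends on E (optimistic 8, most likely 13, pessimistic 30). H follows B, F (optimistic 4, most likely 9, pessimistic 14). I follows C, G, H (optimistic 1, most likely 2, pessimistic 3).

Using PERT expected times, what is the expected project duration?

33 days

te_A = (5 + 4·8 + 11)/6 = 48/6 = 8
te_B = (1 + 4·6 + 11)/6 = 36/6 = 6
te_C = (3 + 4·4 + 11)/6 = 30/6 = 5
te_D = (1 + 4·7 + 13)/6 = 42/6 = 7
te_E = (2 + 4·3 + 4)/6 = 18/6 = 3
te_F = (2 + 4·6 + 16)/6 = 42/6 = 7
te_G = (8 + 4·13 + 30)/6 = 90/6 = 15
te_H = (4 + 4·9 + 14)/6 = 54/6 = 9
te_I = (1 + 4·2 + 3)/6 = 12/6 = 2

Forward pass:
ES_A = 0; EF_A = 8
ES_B = 0; EF_B = 6
ES_C = 8; EF_C = 8+5 = 13
ES_D = max(EF_A=8, EF_B=6) = 8; EF_D = 8+7 = 15
ES_E = 6; EF_E = 6+3 = 9
ES_F = max(EF_B=6, EF_D=15) = 15; EF_F = 15+7 = 22
ES_G = 9; EF_G = 9+15 = 24
ES_H = max(EF_B=6, EF_F=22) = 22; EF_H = 22+9 = 31
ES_I = max(EF_C=13, EF_G=24, EF_H=31) = 31; EF_I = 31+2 = 33
Expected project duration μ = 33 days. Critical path: A → D → F → H → I.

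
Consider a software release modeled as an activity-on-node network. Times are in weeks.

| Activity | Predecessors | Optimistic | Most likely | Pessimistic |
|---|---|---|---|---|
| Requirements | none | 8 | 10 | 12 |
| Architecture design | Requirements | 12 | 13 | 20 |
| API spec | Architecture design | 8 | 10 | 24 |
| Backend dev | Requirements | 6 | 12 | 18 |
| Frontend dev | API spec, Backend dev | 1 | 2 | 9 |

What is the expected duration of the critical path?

39 weeks

te_Requirements = (8 + 4·10 + 12)/6 = 60/6 = 10
te_Architecture design = (12 + 4·13 + 20)/6 = 84/6 = 14
te_API spec = (8 + 4·10 + 24)/6 = 72/6 = 12
te_Backend dev = (6 + 4·12 + 18)/6 = 72/6 = 12
te_Frontend dev = (1 + 4·2 + 9)/6 = 18/6 = 3

Forward pass:
ES_Requirements = 0; EF_Requirements = 10
ES_Architecture design = 10; EF_Architecture design = 10+14 = 24
ES_API spec = 24; EF_API spec = 24+12 = 36
ES_Backend dev = 10; EF_Backend dev = 10+12 = 22
ES_Frontend dev = max(EF_API spec=36, EF_Backend dev=22) = 36; EF_Frontend dev = 36+3 = 39
Expected project duration μ = 39 weeks. Critical path: Requirements → Architecture design → API spec → Frontend dev.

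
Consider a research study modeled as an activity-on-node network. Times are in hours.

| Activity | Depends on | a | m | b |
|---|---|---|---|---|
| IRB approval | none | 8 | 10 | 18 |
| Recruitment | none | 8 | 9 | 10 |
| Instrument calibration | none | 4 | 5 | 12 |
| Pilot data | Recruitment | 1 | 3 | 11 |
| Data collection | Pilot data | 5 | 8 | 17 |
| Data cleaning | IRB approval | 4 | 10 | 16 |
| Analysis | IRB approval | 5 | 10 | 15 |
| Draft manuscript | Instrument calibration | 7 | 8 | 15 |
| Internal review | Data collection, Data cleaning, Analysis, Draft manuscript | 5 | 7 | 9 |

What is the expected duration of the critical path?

te_IRB approval = (8 + 4·10 + 18)/6 = 66/6 = 11
te_Recruitment = (8 + 4·9 + 10)/6 = 54/6 = 9
te_Instrument calibration = (4 + 4·5 + 12)/6 = 36/6 = 6
te_Pilot data = (1 + 4·3 + 11)/6 = 24/6 = 4
te_Data collection = (5 + 4·8 + 17)/6 = 54/6 = 9
te_Data cleaning = (4 + 4·10 + 16)/6 = 60/6 = 10
te_Analysis = (5 + 4·10 + 15)/6 = 60/6 = 10
te_Draft manuscript = (7 + 4·8 + 15)/6 = 54/6 = 9
te_Internal review = (5 + 4·7 + 9)/6 = 42/6 = 7

Forward pass:
ES_IRB approval = 0; EF_IRB approval = 11
ES_Recruitment = 0; EF_Recruitment = 9
ES_Instrument calibration = 0; EF_Instrument calibration = 6
ES_Pilot data = 9; EF_Pilot data = 9+4 = 13
ES_Data collection = 13; EF_Data collection = 13+9 = 22
ES_Data cleaning = 11; EF_Data cleaning = 11+10 = 21
ES_Analysis = 11; EF_Analysis = 11+10 = 21
ES_Draft manuscript = 6; EF_Draft manuscript = 6+9 = 15
ES_Internal review = max(EF_Data collection=22, EF_Data cleaning=21, EF_Analysis=21, EF_Draft manuscript=15) = 22; EF_Internal review = 22+7 = 29
Expected project duration μ = 29 hours. Critical path: Recruitment → Pilot data → Data collection → Internal review.

29 hours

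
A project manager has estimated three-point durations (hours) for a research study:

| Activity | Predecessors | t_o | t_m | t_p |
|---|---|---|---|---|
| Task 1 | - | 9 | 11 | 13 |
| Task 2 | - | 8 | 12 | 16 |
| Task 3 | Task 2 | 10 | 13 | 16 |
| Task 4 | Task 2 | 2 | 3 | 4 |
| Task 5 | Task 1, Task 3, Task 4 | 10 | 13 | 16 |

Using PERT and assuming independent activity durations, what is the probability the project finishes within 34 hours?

0.020

te_Task 1 = (9 + 4·11 + 13)/6 = 66/6 = 11; σ²_Task 1 = ((13−9)/6)² = 0.444
te_Task 2 = (8 + 4·12 + 16)/6 = 72/6 = 12; σ²_Task 2 = ((16−8)/6)² = 1.778
te_Task 3 = (10 + 4·13 + 16)/6 = 78/6 = 13; σ²_Task 3 = ((16−10)/6)² = 1.000
te_Task 4 = (2 + 4·3 + 4)/6 = 18/6 = 3; σ²_Task 4 = ((4−2)/6)² = 0.111
te_Task 5 = (10 + 4·13 + 16)/6 = 78/6 = 13; σ²_Task 5 = ((16−10)/6)² = 1.000

Forward pass:
ES_Task 1 = 0; EF_Task 1 = 11
ES_Task 2 = 0; EF_Task 2 = 12
ES_Task 3 = 12; EF_Task 3 = 12+13 = 25
ES_Task 4 = 12; EF_Task 4 = 12+3 = 15
ES_Task 5 = max(EF_Task 1=11, EF_Task 3=25, EF_Task 4=15) = 25; EF_Task 5 = 25+13 = 38
Expected project duration μ = 38 hours. Critical path: Task 2 → Task 3 → Task 5.

Variance along critical path = 1.778 + 1.000 + 1.000 = 3.778; σ = √3.778 = 1.944 hours.
Z = (34 − 38) / 1.944 = -2.058
P(T ≤ 34) = Φ(-2.058) ≈ 0.020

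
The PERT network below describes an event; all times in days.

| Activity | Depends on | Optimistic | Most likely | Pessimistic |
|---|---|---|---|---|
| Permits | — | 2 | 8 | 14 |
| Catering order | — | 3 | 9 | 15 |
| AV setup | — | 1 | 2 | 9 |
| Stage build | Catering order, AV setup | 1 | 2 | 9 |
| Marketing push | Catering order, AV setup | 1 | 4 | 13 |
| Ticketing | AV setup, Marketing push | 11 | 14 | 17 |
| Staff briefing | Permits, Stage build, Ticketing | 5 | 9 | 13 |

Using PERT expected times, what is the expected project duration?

37 days

te_Permits = (2 + 4·8 + 14)/6 = 48/6 = 8
te_Catering order = (3 + 4·9 + 15)/6 = 54/6 = 9
te_AV setup = (1 + 4·2 + 9)/6 = 18/6 = 3
te_Stage build = (1 + 4·2 + 9)/6 = 18/6 = 3
te_Marketing push = (1 + 4·4 + 13)/6 = 30/6 = 5
te_Ticketing = (11 + 4·14 + 17)/6 = 84/6 = 14
te_Staff briefing = (5 + 4·9 + 13)/6 = 54/6 = 9

Forward pass:
ES_Permits = 0; EF_Permits = 8
ES_Catering order = 0; EF_Catering order = 9
ES_AV setup = 0; EF_AV setup = 3
ES_Stage build = max(EF_Catering order=9, EF_AV setup=3) = 9; EF_Stage build = 9+3 = 12
ES_Marketing push = max(EF_Catering order=9, EF_AV setup=3) = 9; EF_Marketing push = 9+5 = 14
ES_Ticketing = max(EF_AV setup=3, EF_Marketing push=14) = 14; EF_Ticketing = 14+14 = 28
ES_Staff briefing = max(EF_Permits=8, EF_Stage build=12, EF_Ticketing=28) = 28; EF_Staff briefing = 28+9 = 37
Expected project duration μ = 37 days. Critical path: Catering order → Marketing push → Ticketing → Staff briefing.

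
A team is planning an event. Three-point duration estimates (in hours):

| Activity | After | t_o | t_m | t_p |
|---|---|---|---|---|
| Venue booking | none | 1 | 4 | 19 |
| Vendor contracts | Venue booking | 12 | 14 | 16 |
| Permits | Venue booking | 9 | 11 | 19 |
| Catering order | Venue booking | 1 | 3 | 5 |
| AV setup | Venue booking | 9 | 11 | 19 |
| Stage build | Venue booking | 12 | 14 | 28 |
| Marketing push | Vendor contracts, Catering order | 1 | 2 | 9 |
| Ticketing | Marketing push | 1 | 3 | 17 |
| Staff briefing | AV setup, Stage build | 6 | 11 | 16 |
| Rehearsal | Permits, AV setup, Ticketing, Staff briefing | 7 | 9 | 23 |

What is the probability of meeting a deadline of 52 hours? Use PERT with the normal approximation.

0.942

te_Venue booking = (1 + 4·4 + 19)/6 = 36/6 = 6; σ²_Venue booking = ((19−1)/6)² = 9.000
te_Vendor contracts = (12 + 4·14 + 16)/6 = 84/6 = 14; σ²_Vendor contracts = ((16−12)/6)² = 0.444
te_Permits = (9 + 4·11 + 19)/6 = 72/6 = 12; σ²_Permits = ((19−9)/6)² = 2.778
te_Catering order = (1 + 4·3 + 5)/6 = 18/6 = 3; σ²_Catering order = ((5−1)/6)² = 0.444
te_AV setup = (9 + 4·11 + 19)/6 = 72/6 = 12; σ²_AV setup = ((19−9)/6)² = 2.778
te_Stage build = (12 + 4·14 + 28)/6 = 96/6 = 16; σ²_Stage build = ((28−12)/6)² = 7.111
te_Marketing push = (1 + 4·2 + 9)/6 = 18/6 = 3; σ²_Marketing push = ((9−1)/6)² = 1.778
te_Ticketing = (1 + 4·3 + 17)/6 = 30/6 = 5; σ²_Ticketing = ((17−1)/6)² = 7.111
te_Staff briefing = (6 + 4·11 + 16)/6 = 66/6 = 11; σ²_Staff briefing = ((16−6)/6)² = 2.778
te_Rehearsal = (7 + 4·9 + 23)/6 = 66/6 = 11; σ²_Rehearsal = ((23−7)/6)² = 7.111

Forward pass:
ES_Venue booking = 0; EF_Venue booking = 6
ES_Vendor contracts = 6; EF_Vendor contracts = 6+14 = 20
ES_Permits = 6; EF_Permits = 6+12 = 18
ES_Catering order = 6; EF_Catering order = 6+3 = 9
ES_AV setup = 6; EF_AV setup = 6+12 = 18
ES_Stage build = 6; EF_Stage build = 6+16 = 22
ES_Marketing push = max(EF_Vendor contracts=20, EF_Catering order=9) = 20; EF_Marketing push = 20+3 = 23
ES_Ticketing = 23; EF_Ticketing = 23+5 = 28
ES_Staff briefing = max(EF_AV setup=18, EF_Stage build=22) = 22; EF_Staff briefing = 22+11 = 33
ES_Rehearsal = max(EF_Permits=18, EF_AV setup=18, EF_Ticketing=28, EF_Staff briefing=33) = 33; EF_Rehearsal = 33+11 = 44
Expected project duration μ = 44 hours. Critical path: Venue booking → Stage build → Staff briefing → Rehearsal.

Variance along critical path = 9.000 + 7.111 + 2.778 + 7.111 = 26.000; σ = √26.000 = 5.099 hours.
Z = (52 − 44) / 5.099 = 1.569
P(T ≤ 52) = Φ(1.569) ≈ 0.942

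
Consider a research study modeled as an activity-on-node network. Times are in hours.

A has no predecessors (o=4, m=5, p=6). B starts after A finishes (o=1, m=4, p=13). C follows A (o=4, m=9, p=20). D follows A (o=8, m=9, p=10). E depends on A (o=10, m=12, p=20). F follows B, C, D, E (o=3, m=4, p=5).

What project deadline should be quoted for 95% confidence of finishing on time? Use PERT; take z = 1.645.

24.8 hours

te_A = (4 + 4·5 + 6)/6 = 30/6 = 5; σ²_A = ((6−4)/6)² = 0.111
te_B = (1 + 4·4 + 13)/6 = 30/6 = 5; σ²_B = ((13−1)/6)² = 4.000
te_C = (4 + 4·9 + 20)/6 = 60/6 = 10; σ²_C = ((20−4)/6)² = 7.111
te_D = (8 + 4·9 + 10)/6 = 54/6 = 9; σ²_D = ((10−8)/6)² = 0.111
te_E = (10 + 4·12 + 20)/6 = 78/6 = 13; σ²_E = ((20−10)/6)² = 2.778
te_F = (3 + 4·4 + 5)/6 = 24/6 = 4; σ²_F = ((5−3)/6)² = 0.111

Forward pass:
ES_A = 0; EF_A = 5
ES_B = 5; EF_B = 5+5 = 10
ES_C = 5; EF_C = 5+10 = 15
ES_D = 5; EF_D = 5+9 = 14
ES_E = 5; EF_E = 5+13 = 18
ES_F = max(EF_B=10, EF_C=15, EF_D=14, EF_E=18) = 18; EF_F = 18+4 = 22
Expected project duration μ = 22 hours. Critical path: A → E → F.

Variance along critical path = 0.111 + 2.778 + 0.111 = 3.000; σ = 1.732 hours.
D = μ + z·σ = 22 + 1.645·1.732 = 24.8 hours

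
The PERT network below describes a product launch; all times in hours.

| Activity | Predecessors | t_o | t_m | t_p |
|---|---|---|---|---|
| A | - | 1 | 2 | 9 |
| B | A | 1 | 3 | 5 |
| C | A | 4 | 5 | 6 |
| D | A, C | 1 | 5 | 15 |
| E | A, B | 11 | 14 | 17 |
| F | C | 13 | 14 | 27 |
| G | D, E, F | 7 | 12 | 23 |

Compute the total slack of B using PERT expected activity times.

4 hours

te_A = (1 + 4·2 + 9)/6 = 18/6 = 3
te_B = (1 + 4·3 + 5)/6 = 18/6 = 3
te_C = (4 + 4·5 + 6)/6 = 30/6 = 5
te_D = (1 + 4·5 + 15)/6 = 36/6 = 6
te_E = (11 + 4·14 + 17)/6 = 84/6 = 14
te_F = (13 + 4·14 + 27)/6 = 96/6 = 16
te_G = (7 + 4·12 + 23)/6 = 78/6 = 13

Forward pass:
ES_A = 0; EF_A = 3
ES_B = 3; EF_B = 3+3 = 6
ES_C = 3; EF_C = 3+5 = 8
ES_D = max(EF_A=3, EF_C=8) = 8; EF_D = 8+6 = 14
ES_E = max(EF_A=3, EF_B=6) = 6; EF_E = 6+14 = 20
ES_F = 8; EF_F = 8+16 = 24
ES_G = max(EF_D=14, EF_E=20, EF_F=24) = 24; EF_G = 24+13 = 37
Expected project duration μ = 37 hours. Critical path: A → C → F → G.

Backward pass:
LF_G = 37; LS_G = 37−13 = 24
LF_F = LS_G = 24; LS_F = 24−16 = 8
LF_E = LS_G = 24; LS_E = 24−14 = 10
LF_D = LS_G = 24; LS_D = 24−6 = 18
LF_C = min(LS_D=18, LS_F=8) = 8; LS_C = 8−5 = 3
LF_B = LS_E = 10; LS_B = 10−3 = 7
LF_A = min(LS_B=7, LS_C=3, LS_D=18, LS_E=10) = 3; LS_A = 3−3 = 0
Slack_B = LS_B − ES_B = 7 − 3 = 4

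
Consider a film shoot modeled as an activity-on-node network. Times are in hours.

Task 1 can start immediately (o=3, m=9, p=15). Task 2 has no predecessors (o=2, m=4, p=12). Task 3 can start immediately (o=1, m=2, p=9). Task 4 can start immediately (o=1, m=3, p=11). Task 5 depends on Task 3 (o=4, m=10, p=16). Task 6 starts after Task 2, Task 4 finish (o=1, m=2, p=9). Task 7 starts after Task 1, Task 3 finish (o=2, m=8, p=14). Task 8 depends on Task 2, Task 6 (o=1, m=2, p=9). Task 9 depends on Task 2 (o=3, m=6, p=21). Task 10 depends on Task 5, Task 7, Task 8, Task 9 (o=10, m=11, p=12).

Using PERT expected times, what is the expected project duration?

te_Task 1 = (3 + 4·9 + 15)/6 = 54/6 = 9
te_Task 2 = (2 + 4·4 + 12)/6 = 30/6 = 5
te_Task 3 = (1 + 4·2 + 9)/6 = 18/6 = 3
te_Task 4 = (1 + 4·3 + 11)/6 = 24/6 = 4
te_Task 5 = (4 + 4·10 + 16)/6 = 60/6 = 10
te_Task 6 = (1 + 4·2 + 9)/6 = 18/6 = 3
te_Task 7 = (2 + 4·8 + 14)/6 = 48/6 = 8
te_Task 8 = (1 + 4·2 + 9)/6 = 18/6 = 3
te_Task 9 = (3 + 4·6 + 21)/6 = 48/6 = 8
te_Task 10 = (10 + 4·11 + 12)/6 = 66/6 = 11

Forward pass:
ES_Task 1 = 0; EF_Task 1 = 9
ES_Task 2 = 0; EF_Task 2 = 5
ES_Task 3 = 0; EF_Task 3 = 3
ES_Task 4 = 0; EF_Task 4 = 4
ES_Task 5 = 3; EF_Task 5 = 3+10 = 13
ES_Task 6 = max(EF_Task 2=5, EF_Task 4=4) = 5; EF_Task 6 = 5+3 = 8
ES_Task 7 = max(EF_Task 1=9, EF_Task 3=3) = 9; EF_Task 7 = 9+8 = 17
ES_Task 8 = max(EF_Task 2=5, EF_Task 6=8) = 8; EF_Task 8 = 8+3 = 11
ES_Task 9 = 5; EF_Task 9 = 5+8 = 13
ES_Task 10 = max(EF_Task 5=13, EF_Task 7=17, EF_Task 8=11, EF_Task 9=13) = 17; EF_Task 10 = 17+11 = 28
Expected project duration μ = 28 hours. Critical path: Task 1 → Task 7 → Task 10.

28 hours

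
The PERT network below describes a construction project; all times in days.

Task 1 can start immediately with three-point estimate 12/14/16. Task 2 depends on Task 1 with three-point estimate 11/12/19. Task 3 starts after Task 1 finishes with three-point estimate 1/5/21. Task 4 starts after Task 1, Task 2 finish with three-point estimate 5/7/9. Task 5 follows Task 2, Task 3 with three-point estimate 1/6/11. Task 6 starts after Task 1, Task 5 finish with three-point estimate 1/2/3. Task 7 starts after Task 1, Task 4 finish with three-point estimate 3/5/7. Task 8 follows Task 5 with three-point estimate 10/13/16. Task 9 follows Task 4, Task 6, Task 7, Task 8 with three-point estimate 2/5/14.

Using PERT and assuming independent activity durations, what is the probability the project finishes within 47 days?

0.057

te_Task 1 = (12 + 4·14 + 16)/6 = 84/6 = 14; σ²_Task 1 = ((16−12)/6)² = 0.444
te_Task 2 = (11 + 4·12 + 19)/6 = 78/6 = 13; σ²_Task 2 = ((19−11)/6)² = 1.778
te_Task 3 = (1 + 4·5 + 21)/6 = 42/6 = 7; σ²_Task 3 = ((21−1)/6)² = 11.111
te_Task 4 = (5 + 4·7 + 9)/6 = 42/6 = 7; σ²_Task 4 = ((9−5)/6)² = 0.444
te_Task 5 = (1 + 4·6 + 11)/6 = 36/6 = 6; σ²_Task 5 = ((11−1)/6)² = 2.778
te_Task 6 = (1 + 4·2 + 3)/6 = 12/6 = 2; σ²_Task 6 = ((3−1)/6)² = 0.111
te_Task 7 = (3 + 4·5 + 7)/6 = 30/6 = 5; σ²_Task 7 = ((7−3)/6)² = 0.444
te_Task 8 = (10 + 4·13 + 16)/6 = 78/6 = 13; σ²_Task 8 = ((16−10)/6)² = 1.000
te_Task 9 = (2 + 4·5 + 14)/6 = 36/6 = 6; σ²_Task 9 = ((14−2)/6)² = 4.000

Forward pass:
ES_Task 1 = 0; EF_Task 1 = 14
ES_Task 2 = 14; EF_Task 2 = 14+13 = 27
ES_Task 3 = 14; EF_Task 3 = 14+7 = 21
ES_Task 4 = max(EF_Task 1=14, EF_Task 2=27) = 27; EF_Task 4 = 27+7 = 34
ES_Task 5 = max(EF_Task 2=27, EF_Task 3=21) = 27; EF_Task 5 = 27+6 = 33
ES_Task 6 = max(EF_Task 1=14, EF_Task 5=33) = 33; EF_Task 6 = 33+2 = 35
ES_Task 7 = max(EF_Task 1=14, EF_Task 4=34) = 34; EF_Task 7 = 34+5 = 39
ES_Task 8 = 33; EF_Task 8 = 33+13 = 46
ES_Task 9 = max(EF_Task 4=34, EF_Task 6=35, EF_Task 7=39, EF_Task 8=46) = 46; EF_Task 9 = 46+6 = 52
Expected project duration μ = 52 days. Critical path: Task 1 → Task 2 → Task 5 → Task 8 → Task 9.

Variance along critical path = 0.444 + 1.778 + 2.778 + 1.000 + 4.000 = 10.000; σ = √10.000 = 3.162 days.
Z = (47 − 52) / 3.162 = -1.581
P(T ≤ 47) = Φ(-1.581) ≈ 0.057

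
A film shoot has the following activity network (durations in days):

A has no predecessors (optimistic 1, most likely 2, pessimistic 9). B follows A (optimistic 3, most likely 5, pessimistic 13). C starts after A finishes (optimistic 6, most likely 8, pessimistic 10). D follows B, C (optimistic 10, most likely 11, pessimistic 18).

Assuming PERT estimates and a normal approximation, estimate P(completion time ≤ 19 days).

0.023

te_A = (1 + 4·2 + 9)/6 = 18/6 = 3; σ²_A = ((9−1)/6)² = 1.778
te_B = (3 + 4·5 + 13)/6 = 36/6 = 6; σ²_B = ((13−3)/6)² = 2.778
te_C = (6 + 4·8 + 10)/6 = 48/6 = 8; σ²_C = ((10−6)/6)² = 0.444
te_D = (10 + 4·11 + 18)/6 = 72/6 = 12; σ²_D = ((18−10)/6)² = 1.778

Forward pass:
ES_A = 0; EF_A = 3
ES_B = 3; EF_B = 3+6 = 9
ES_C = 3; EF_C = 3+8 = 11
ES_D = max(EF_B=9, EF_C=11) = 11; EF_D = 11+12 = 23
Expected project duration μ = 23 days. Critical path: A → C → D.

Variance along critical path = 1.778 + 0.444 + 1.778 = 4.000; σ = √4.000 = 2.000 days.
Z = (19 − 23) / 2.000 = -2.000
P(T ≤ 19) = Φ(-2.000) ≈ 0.023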